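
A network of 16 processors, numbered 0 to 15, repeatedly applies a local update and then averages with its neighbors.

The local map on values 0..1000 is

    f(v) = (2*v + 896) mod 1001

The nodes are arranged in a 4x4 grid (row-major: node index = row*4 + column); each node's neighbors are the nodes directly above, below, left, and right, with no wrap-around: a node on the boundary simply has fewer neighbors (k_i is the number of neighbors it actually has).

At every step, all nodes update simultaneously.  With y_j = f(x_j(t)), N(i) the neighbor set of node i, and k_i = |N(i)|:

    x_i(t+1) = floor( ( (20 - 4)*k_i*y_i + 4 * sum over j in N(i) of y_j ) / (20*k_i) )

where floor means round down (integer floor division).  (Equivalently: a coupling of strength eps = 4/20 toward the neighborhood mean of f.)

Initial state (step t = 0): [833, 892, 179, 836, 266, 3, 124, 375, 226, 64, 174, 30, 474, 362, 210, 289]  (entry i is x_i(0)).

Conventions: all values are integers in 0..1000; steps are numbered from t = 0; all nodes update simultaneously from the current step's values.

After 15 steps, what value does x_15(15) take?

Simulating step by step:
t=0: [833, 892, 179, 836, 266, 3, 124, 375, 226, 64, 174, 30, 474, 362, 210, 289]
t=1: [558, 656, 294, 542, 462, 785, 216, 627, 363, 123, 266, 855, 771, 573, 341, 505]
t=2: [110, 228, 487, 846, 728, 445, 337, 245, 589, 190, 424, 581, 414, 108, 553, 842]
t=3: [162, 398, 795, 594, 344, 705, 594, 388, 147, 305, 639, 158, 596, 155, 95, 468]
t=4: [302, 619, 444, 181, 513, 336, 147, 561, 229, 447, 181, 280, 108, 209, 148, 694]
t=5: [504, 228, 664, 285, 831, 555, 232, 72, 403, 705, 286, 401, 155, 323, 209, 290]
t=6: [813, 356, 255, 398, 552, 81, 323, 132, 631, 328, 457, 623, 288, 487, 349, 481]
t=7: [576, 551, 446, 609, 848, 180, 504, 218, 259, 535, 738, 233, 479, 802, 643, 758]
t=8: [195, 870, 763, 201, 519, 376, 809, 356, 490, 848, 416, 362, 773, 531, 229, 382]
t=9: [384, 597, 432, 340, 866, 651, 529, 580, 830, 632, 685, 628, 535, 857, 438, 624]
t=10: [601, 178, 714, 541, 595, 248, 826, 155, 559, 207, 312, 150, 888, 612, 684, 205]
t=11: [110, 254, 375, 834, 100, 372, 508, 278, 80, 299, 480, 224, 549, 177, 272, 289]
t=12: [141, 415, 641, 559, 129, 606, 858, 481, 149, 484, 793, 393, 824, 327, 456, 456]
t=13: [229, 610, 230, 112, 154, 202, 568, 772, 258, 756, 532, 687, 507, 586, 768, 794]
t=14: [314, 158, 301, 174, 233, 276, 126, 378, 430, 411, 823, 339, 774, 169, 444, 455]
t=15: [475, 266, 437, 309, 403, 429, 224, 585, 705, 672, 543, 591, 452, 315, 731, 779]

Answer: x_15(15) = 779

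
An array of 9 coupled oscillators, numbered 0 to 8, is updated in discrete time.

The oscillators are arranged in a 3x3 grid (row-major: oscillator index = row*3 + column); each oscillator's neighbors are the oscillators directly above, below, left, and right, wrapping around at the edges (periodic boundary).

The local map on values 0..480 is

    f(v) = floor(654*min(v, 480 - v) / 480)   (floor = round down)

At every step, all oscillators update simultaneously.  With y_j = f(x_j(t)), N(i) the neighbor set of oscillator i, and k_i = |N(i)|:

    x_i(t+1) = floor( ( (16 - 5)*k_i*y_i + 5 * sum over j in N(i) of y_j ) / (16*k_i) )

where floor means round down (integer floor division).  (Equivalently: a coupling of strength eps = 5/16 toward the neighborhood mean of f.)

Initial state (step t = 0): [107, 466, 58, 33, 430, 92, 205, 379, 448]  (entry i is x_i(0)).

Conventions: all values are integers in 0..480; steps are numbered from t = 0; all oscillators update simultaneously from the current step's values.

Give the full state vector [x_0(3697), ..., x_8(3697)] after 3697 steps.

Answer: [311, 311, 313, 310, 310, 315, 310, 310, 312]
Key observation: The state at step 25, [311, 311, 313, 310, 310, 315, 310, 310, 312], reappears at step 29: the system is in a cycle of period 4 from step 25 on.  Therefore the state at step 3697 equals the state at step 25 + ((3697 - 25) mod 4) = 25, which is [311, 311, 313, 310, 310, 315, 310, 310, 312].

Derivation:
t=0: [107, 466, 58, 33, 430, 92, 205, 379, 448]
t=1: [132, 46, 80, 78, 72, 104, 220, 126, 78]
t=2: [168, 86, 113, 128, 104, 129, 249, 161, 129]
t=3: [215, 138, 159, 186, 150, 170, 278, 208, 187]
t=4: [273, 206, 223, 252, 214, 231, 273, 266, 253]
t=5: [285, 283, 300, 304, 293, 310, 287, 290, 305]
t=6: [261, 264, 246, 243, 252, 235, 258, 257, 241]
t=7: [301, 298, 315, 317, 309, 319, 305, 304, 320]
t=8: [239, 243, 226, 225, 231, 220, 235, 237, 221]
t=9: [321, 320, 308, 308, 313, 301, 317, 319, 304]
t=10: [219, 219, 232, 231, 227, 240, 223, 221, 236]
t=11: [301, 300, 314, 312, 309, 323, 304, 303, 318]
t=12: [240, 242, 227, 229, 231, 217, 237, 238, 223]
t=13: [323, 322, 310, 312, 313, 299, 320, 321, 305]
t=14: [216, 217, 230, 227, 226, 241, 219, 218, 234]
t=15: [297, 297, 311, 308, 306, 320, 300, 299, 314]
t=16: [246, 246, 231, 235, 236, 222, 243, 243, 228]
t=17: [318, 318, 313, 318, 319, 306, 320, 320, 311]
t=18: [220, 220, 226, 221, 220, 232, 219, 219, 228]
t=19: [299, 299, 306, 301, 300, 312, 299, 299, 308]
t=20: [245, 245, 237, 242, 243, 231, 244, 244, 235]
t=21: [320, 320, 320, 322, 321, 316, 321, 320, 319]
t=22: [217, 217, 218, 216, 216, 221, 216, 217, 218]
t=23: [295, 295, 297, 294, 294, 299, 294, 295, 296]
t=24: [251, 251, 249, 252, 252, 247, 252, 252, 250]
t=25: [311, 311, 313, 310, 310, 315, 310, 310, 312]
t=26: [229, 229, 227, 230, 230, 225, 230, 230, 228]
t=27: [311, 311, 309, 312, 312, 307, 312, 312, 310]
t=28: [229, 229, 231, 228, 228, 233, 228, 228, 230]
t=29: [311, 311, 313, 310, 310, 315, 310, 310, 312]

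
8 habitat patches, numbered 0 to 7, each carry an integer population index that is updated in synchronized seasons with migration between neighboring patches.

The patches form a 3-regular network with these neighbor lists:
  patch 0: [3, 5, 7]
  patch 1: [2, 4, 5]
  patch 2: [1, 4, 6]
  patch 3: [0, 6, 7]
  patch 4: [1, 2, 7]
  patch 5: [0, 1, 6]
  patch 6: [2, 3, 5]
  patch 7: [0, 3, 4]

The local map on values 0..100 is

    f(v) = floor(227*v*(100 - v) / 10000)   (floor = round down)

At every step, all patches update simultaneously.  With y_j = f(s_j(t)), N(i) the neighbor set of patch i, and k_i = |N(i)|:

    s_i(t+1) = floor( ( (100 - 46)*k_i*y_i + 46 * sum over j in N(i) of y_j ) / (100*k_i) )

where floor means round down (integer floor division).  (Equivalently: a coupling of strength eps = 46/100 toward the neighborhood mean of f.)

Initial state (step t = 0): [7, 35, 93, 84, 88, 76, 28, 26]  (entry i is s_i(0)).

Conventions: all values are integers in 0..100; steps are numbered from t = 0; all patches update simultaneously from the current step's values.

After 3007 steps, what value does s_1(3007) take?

Answer: s_1(3007) = 56
Key observation: The state at step 3, [56, 56, 56, 56, 56, 56, 56, 56], reappears at step 5: the system is in a cycle of period 2 from step 3 on.  Therefore the state at step 3007 equals the state at step 3 + ((3007 - 3) mod 2) = 3, which is [56, 56, 56, 56, 56, 56, 56, 56].

Derivation:
t=0: [7, 35, 93, 84, 88, 76, 28, 26]
t=1: [25, 39, 25, 31, 28, 39, 37, 33]
t=2: [45, 50, 45, 48, 46, 51, 50, 47]
t=3: [56, 56, 56, 56, 56, 56, 56, 56]
t=4: [55, 55, 55, 55, 55, 55, 55, 55]
t=5: [56, 56, 56, 56, 56, 56, 56, 56]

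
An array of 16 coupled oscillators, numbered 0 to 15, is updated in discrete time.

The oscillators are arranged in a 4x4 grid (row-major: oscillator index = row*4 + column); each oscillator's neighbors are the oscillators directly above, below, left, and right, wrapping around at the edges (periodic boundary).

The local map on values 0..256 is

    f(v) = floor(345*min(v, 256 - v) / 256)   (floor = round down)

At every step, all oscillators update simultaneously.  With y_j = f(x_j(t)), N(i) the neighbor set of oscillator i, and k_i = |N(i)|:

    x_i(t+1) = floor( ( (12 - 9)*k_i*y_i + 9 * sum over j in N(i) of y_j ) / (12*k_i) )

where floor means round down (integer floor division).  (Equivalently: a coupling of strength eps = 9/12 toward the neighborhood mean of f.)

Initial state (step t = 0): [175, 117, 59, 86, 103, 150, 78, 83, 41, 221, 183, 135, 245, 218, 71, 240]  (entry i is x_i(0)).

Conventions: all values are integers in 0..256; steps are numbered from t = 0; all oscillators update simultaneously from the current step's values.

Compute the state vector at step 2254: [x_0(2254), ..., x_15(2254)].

Answer: [126, 126, 125, 125, 126, 126, 125, 125, 127, 127, 126, 126, 127, 127, 126, 126]
Key observation: The state at step 12, [116, 116, 117, 117, 116, 116, 117, 117, 115, 115, 116, 116, 115, 115, 116, 116], reappears at step 18: the system is in a cycle of period 6 from step 12 on.  Therefore the state at step 2254 equals the state at step 12 + ((2254 - 12) mod 6) = 16, which is [126, 126, 125, 125, 126, 126, 125, 125, 127, 127, 126, 126, 127, 127, 126, 126].

Derivation:
t=0: [175, 117, 59, 86, 103, 150, 78, 83, 41, 221, 183, 135, 245, 218, 71, 240]
t=1: [106, 110, 108, 88, 112, 119, 106, 125, 81, 76, 101, 94, 47, 71, 70, 77]
t=2: [125, 138, 130, 134, 146, 141, 149, 142, 109, 119, 121, 128, 99, 100, 113, 100]
t=3: [155, 156, 158, 158, 153, 153, 155, 156, 151, 151, 158, 154, 142, 146, 150, 149]
t=4: [138, 137, 135, 135, 137, 137, 134, 135, 141, 140, 137, 137, 144, 143, 139, 141]
t=5: [158, 158, 161, 160, 159, 160, 162, 162, 155, 156, 159, 158, 153, 154, 157, 156]
t=6: [132, 131, 129, 129, 130, 130, 127, 128, 134, 133, 130, 131, 135, 134, 132, 133]
t=7: [167, 167, 169, 169, 168, 168, 170, 170, 165, 166, 168, 167, 164, 165, 167, 166]
t=8: [119, 119, 117, 117, 118, 118, 116, 116, 120, 120, 118, 119, 121, 120, 119, 119]
t=9: [159, 159, 157, 157, 159, 159, 157, 157, 160, 160, 159, 159, 161, 161, 159, 160]
t=10: [130, 130, 131, 131, 130, 130, 131, 131, 129, 129, 130, 130, 128, 128, 130, 129]
t=11: [169, 169, 168, 168, 169, 169, 168, 168, 170, 170, 169, 169, 171, 170, 169, 169]
t=12: [116, 116, 117, 117, 116, 116, 117, 117, 115, 115, 116, 116, 115, 115, 116, 116]
t=13: [155, 155, 156, 156, 155, 155, 156, 156, 154, 154, 155, 155, 154, 154, 155, 155]
t=14: [135, 135, 134, 134, 135, 135, 134, 134, 136, 136, 135, 135, 136, 136, 135, 135]
t=15: [162, 162, 163, 163, 162, 162, 163, 163, 161, 161, 162, 162, 161, 161, 162, 162]
t=16: [126, 126, 125, 125, 126, 126, 125, 125, 127, 127, 126, 126, 127, 127, 126, 126]
t=17: [169, 169, 168, 168, 169, 169, 168, 168, 170, 170, 169, 169, 170, 170, 169, 169]
t=18: [116, 116, 117, 117, 116, 116, 117, 117, 115, 115, 116, 116, 115, 115, 116, 116]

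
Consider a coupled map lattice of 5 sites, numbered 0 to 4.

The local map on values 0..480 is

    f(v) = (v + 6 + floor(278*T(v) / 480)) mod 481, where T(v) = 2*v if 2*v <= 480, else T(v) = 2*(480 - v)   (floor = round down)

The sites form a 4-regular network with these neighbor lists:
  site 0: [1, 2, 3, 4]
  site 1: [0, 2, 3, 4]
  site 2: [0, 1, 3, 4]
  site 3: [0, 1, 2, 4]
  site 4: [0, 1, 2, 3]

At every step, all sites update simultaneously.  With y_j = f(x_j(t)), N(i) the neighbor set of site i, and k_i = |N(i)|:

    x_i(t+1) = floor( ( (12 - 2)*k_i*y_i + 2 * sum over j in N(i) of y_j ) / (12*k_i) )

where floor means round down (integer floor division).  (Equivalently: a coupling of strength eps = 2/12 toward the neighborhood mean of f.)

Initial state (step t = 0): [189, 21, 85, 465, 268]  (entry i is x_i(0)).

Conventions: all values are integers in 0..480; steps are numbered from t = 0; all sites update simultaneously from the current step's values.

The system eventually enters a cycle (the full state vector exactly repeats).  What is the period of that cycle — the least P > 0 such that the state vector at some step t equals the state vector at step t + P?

Simulating step by step:
t=0: [189, 21, 85, 465, 268]
t=1: [356, 69, 178, 34, 59]
t=2: [51, 154, 341, 95, 137]
t=3: [133, 308, 62, 208, 279]
t=4: [271, 65, 149, 399, 68]
t=5: [58, 143, 287, 41, 148]
t=6: [141, 286, 65, 111, 294]
t=7: [277, 59, 147, 226, 59]
t=8: [55, 131, 282, 36, 131]
t=9: [132, 262, 62, 99, 262]
t=10: [259, 61, 140, 203, 61]
t=11: [75, 152, 288, 395, 152]
t=12: [169, 301, 64, 51, 301]
t=13: [321, 55, 143, 120, 55]
t=14: [59, 133, 284, 245, 133]
t=15: [138, 265, 61, 66, 265]
t=16: [267, 58, 136, 144, 58]
t=17: [68, 141, 274, 288, 141]
t=18: [155, 280, 64, 62, 280]
t=19: [298, 57, 142, 139, 57]
t=20: [64, 140, 284, 280, 140]
t=21: [148, 278, 63, 63, 278]
t=22: [285, 56, 139, 139, 56]
t=23: [65, 137, 279, 279, 137]
t=24: [149, 272, 62, 62, 272]
t=25: [287, 57, 138, 138, 57]
t=26: [65, 139, 277, 277, 139]
t=27: [150, 276, 63, 63, 276]
t=28: [289, 57, 140, 140, 57]
t=29: [65, 140, 281, 281, 140]
t=30: [150, 278, 63, 63, 278]
t=31: [288, 56, 140, 140, 56]
t=32: [65, 137, 281, 281, 137]
t=33: [149, 272, 62, 62, 272]

Answer: 9
Key observation: The state at step 24, [149, 272, 62, 62, 272], reappears at step 33 — and no state repeats earlier — so the cycle the system enters has period 9.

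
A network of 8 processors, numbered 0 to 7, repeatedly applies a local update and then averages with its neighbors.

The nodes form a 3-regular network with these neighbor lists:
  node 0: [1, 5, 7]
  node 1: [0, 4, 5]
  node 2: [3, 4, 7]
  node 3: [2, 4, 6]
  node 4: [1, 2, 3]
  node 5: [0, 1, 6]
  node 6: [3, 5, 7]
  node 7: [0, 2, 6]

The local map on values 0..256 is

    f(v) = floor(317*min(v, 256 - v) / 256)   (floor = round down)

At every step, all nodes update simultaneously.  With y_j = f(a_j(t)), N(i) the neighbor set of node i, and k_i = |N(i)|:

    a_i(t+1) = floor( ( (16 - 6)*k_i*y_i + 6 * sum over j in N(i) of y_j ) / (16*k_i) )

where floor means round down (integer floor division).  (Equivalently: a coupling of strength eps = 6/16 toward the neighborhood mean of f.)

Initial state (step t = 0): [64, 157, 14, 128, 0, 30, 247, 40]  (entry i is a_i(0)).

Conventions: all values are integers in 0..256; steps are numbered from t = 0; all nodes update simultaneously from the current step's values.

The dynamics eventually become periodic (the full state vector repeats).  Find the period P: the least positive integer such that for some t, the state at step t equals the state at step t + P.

Simulating step by step:
t=0: [64, 157, 14, 128, 0, 30, 247, 40]
t=1: [75, 90, 36, 102, 37, 49, 37, 44]
t=2: [85, 94, 55, 95, 63, 68, 58, 56]
t=3: [99, 105, 75, 100, 86, 89, 78, 73]
t=4: [117, 123, 97, 113, 109, 112, 100, 95]
t=5: [140, 147, 123, 134, 135, 138, 126, 121]
t=6: [143, 138, 151, 151, 147, 145, 153, 149]
t=7: [138, 142, 130, 130, 134, 137, 129, 132]
t=8: [146, 143, 155, 155, 151, 147, 155, 153]
t=9: [135, 136, 125, 125, 129, 133, 126, 127]
t=10: [150, 149, 154, 154, 155, 151, 155, 155]
t=11: [130, 130, 125, 125, 126, 129, 125, 125]
t=12: [155, 156, 154, 154, 155, 156, 154, 154]
t=13: [124, 123, 125, 125, 125, 123, 125, 125]
t=14: [152, 152, 154, 154, 153, 152, 153, 153]
t=15: [127, 127, 126, 126, 126, 127, 127, 127]
t=16: [157, 156, 156, 156, 156, 157, 156, 156]
t=17: [122, 122, 123, 123, 123, 122, 122, 122]
t=18: [151, 151, 151, 151, 151, 151, 151, 151]
t=19: [130, 130, 130, 130, 130, 130, 130, 130]
t=20: [156, 156, 156, 156, 156, 156, 156, 156]
t=21: [123, 123, 123, 123, 123, 123, 123, 123]
t=22: [152, 152, 152, 152, 152, 152, 152, 152]
t=23: [128, 128, 128, 128, 128, 128, 128, 128]
t=24: [158, 158, 158, 158, 158, 158, 158, 158]
t=25: [121, 121, 121, 121, 121, 121, 121, 121]
t=26: [149, 149, 149, 149, 149, 149, 149, 149]
t=27: [132, 132, 132, 132, 132, 132, 132, 132]
t=28: [153, 153, 153, 153, 153, 153, 153, 153]
t=29: [127, 127, 127, 127, 127, 127, 127, 127]
t=30: [157, 157, 157, 157, 157, 157, 157, 157]
t=31: [122, 122, 122, 122, 122, 122, 122, 122]
t=32: [151, 151, 151, 151, 151, 151, 151, 151]

Answer: 14
Key observation: The state at step 18, [151, 151, 151, 151, 151, 151, 151, 151], reappears at step 32 — and no state repeats earlier — so the cycle the system enters has period 14.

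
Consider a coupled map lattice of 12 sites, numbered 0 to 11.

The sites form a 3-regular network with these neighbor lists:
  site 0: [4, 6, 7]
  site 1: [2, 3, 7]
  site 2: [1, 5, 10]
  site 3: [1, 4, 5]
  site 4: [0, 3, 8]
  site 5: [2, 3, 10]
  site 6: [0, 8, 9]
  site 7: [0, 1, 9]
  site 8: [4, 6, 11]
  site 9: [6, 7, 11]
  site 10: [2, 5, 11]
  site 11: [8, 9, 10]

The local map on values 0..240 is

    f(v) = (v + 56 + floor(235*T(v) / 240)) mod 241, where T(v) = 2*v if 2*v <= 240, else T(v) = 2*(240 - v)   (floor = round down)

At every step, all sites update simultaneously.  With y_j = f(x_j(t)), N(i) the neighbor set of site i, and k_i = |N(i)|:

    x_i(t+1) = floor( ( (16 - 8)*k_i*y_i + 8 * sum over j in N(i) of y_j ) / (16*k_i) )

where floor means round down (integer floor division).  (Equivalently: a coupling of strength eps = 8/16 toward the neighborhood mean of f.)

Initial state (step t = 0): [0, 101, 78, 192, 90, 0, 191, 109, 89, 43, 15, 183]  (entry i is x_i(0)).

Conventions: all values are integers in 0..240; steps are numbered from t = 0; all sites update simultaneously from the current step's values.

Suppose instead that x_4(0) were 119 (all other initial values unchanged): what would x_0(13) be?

Simulating step by step:
t=0: [0, 101, 78, 192, 119, 0, 191, 109, 89, 43, 15, 183]
t=1: [95, 103, 67, 106, 122, 69, 103, 127, 101, 149, 85, 114]
t=2: [123, 110, 40, 115, 140, 44, 118, 141, 129, 143, 63, 129]
t=3: [160, 149, 141, 156, 155, 148, 161, 150, 159, 152, 87, 132]
t=4: [133, 141, 134, 137, 134, 130, 132, 139, 136, 141, 111, 136]
t=5: [156, 151, 153, 154, 155, 155, 155, 151, 155, 151, 149, 151]
t=6: [136, 139, 138, 137, 136, 137, 136, 139, 136, 139, 140, 139]
t=7: [153, 151, 151, 152, 153, 152, 153, 151, 153, 151, 151, 151]
t=8: [138, 139, 139, 139, 138, 139, 138, 139, 138, 139, 139, 139]
t=9: [151, 151, 151, 151, 151, 151, 151, 151, 151, 151, 151, 151]
t=10: [140, 140, 140, 140, 140, 140, 140, 140, 140, 140, 140, 140]
t=11: [150, 150, 150, 150, 150, 150, 150, 150, 150, 150, 150, 150]
t=12: [141, 141, 141, 141, 141, 141, 141, 141, 141, 141, 141, 141]
t=13: [149, 149, 149, 149, 149, 149, 149, 149, 149, 149, 149, 149]

Answer: x_0(13) = 149
Key observation: This trace re-runs the system from the modified initial state.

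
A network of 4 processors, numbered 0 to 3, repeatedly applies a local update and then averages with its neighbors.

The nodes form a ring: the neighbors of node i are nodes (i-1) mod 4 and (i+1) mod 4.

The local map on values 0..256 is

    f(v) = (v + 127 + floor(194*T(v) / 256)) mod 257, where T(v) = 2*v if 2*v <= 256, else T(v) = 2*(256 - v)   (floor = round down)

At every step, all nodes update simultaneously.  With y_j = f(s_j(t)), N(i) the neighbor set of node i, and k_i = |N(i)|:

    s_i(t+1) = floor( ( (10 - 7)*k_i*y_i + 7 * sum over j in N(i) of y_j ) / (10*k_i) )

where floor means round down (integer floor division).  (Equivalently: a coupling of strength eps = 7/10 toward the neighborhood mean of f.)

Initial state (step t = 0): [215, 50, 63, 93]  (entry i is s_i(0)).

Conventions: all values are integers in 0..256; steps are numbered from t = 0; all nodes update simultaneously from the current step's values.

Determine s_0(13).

Simulating step by step:
t=0: [215, 50, 63, 93]
t=1: [168, 136, 132, 92]
t=2: [152, 182, 157, 156]
t=3: [173, 173, 172, 177]
t=4: [167, 168, 167, 167]
t=5: [171, 171, 171, 171]
t=6: [169, 169, 169, 169]
t=7: [170, 170, 170, 170]
t=8: [170, 170, 170, 170]
t=9: [170, 170, 170, 170]
t=10: [170, 170, 170, 170]
t=11: [170, 170, 170, 170]
t=12: [170, 170, 170, 170]
t=13: [170, 170, 170, 170]

Answer: s_0(13) = 170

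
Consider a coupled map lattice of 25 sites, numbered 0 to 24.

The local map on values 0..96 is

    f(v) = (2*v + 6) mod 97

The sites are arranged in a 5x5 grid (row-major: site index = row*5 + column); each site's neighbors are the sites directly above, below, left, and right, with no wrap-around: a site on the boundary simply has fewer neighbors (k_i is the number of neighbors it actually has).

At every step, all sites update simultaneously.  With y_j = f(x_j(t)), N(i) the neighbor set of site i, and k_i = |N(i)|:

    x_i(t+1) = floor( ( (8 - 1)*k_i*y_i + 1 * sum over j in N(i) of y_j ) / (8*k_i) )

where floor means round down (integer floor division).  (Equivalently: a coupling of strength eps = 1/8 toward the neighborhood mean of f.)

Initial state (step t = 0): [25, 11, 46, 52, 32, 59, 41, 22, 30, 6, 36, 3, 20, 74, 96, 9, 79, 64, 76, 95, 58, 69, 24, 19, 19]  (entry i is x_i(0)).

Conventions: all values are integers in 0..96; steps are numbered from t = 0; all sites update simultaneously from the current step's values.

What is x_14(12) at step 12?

Simulating step by step:
t=0: [25, 11, 46, 52, 32, 59, 41, 22, 30, 6, 36, 3, 20, 74, 96, 9, 79, 64, 76, 95, 58, 69, 24, 19, 19]
t=1: [52, 30, 4, 17, 63, 32, 80, 50, 62, 21, 70, 19, 45, 55, 6, 28, 62, 39, 57, 6, 26, 47, 52, 45, 41]
t=2: [19, 61, 17, 38, 36, 66, 66, 14, 32, 45, 50, 46, 88, 21, 19, 60, 34, 78, 26, 21, 54, 6, 19, 89, 84]
t=3: [43, 32, 41, 79, 79, 39, 39, 37, 69, 92, 10, 7, 79, 50, 46, 29, 68, 65, 58, 49, 17, 21, 45, 83, 75]
t=4: [90, 72, 86, 67, 68, 81, 81, 78, 48, 86, 29, 24, 63, 12, 5, 60, 44, 41, 25, 9, 42, 49, 90, 73, 56]
t=5: [85, 56, 77, 43, 47, 71, 69, 62, 11, 73, 62, 55, 38, 29, 19, 35, 87, 85, 55, 24, 81, 17, 84, 55, 23]
t=6: [73, 26, 61, 84, 11, 51, 45, 35, 32, 51, 34, 24, 77, 61, 45, 74, 79, 77, 23, 52, 69, 44, 73, 22, 50]
t=7: [52, 58, 35, 72, 30, 19, 90, 74, 67, 17, 69, 56, 62, 35, 86, 57, 67, 62, 50, 17, 50, 89, 56, 48, 11]
t=8: [15, 29, 72, 54, 63, 44, 82, 57, 44, 42, 44, 25, 34, 71, 77, 24, 42, 32, 12, 39, 14, 79, 23, 6, 27]
t=9: [41, 62, 50, 22, 37, 90, 71, 29, 87, 86, 90, 59, 71, 52, 64, 56, 86, 68, 33, 79, 37, 65, 51, 21, 58]
t=10: [84, 35, 14, 50, 78, 87, 51, 62, 79, 79, 83, 32, 49, 18, 39, 28, 75, 46, 68, 64, 73, 41, 15, 46, 29]
t=11: [77, 71, 34, 14, 61, 79, 17, 32, 63, 67, 74, 66, 10, 43, 79, 62, 58, 5, 41, 40, 57, 83, 35, 6, 58]
t=12: [62, 52, 71, 35, 31, 65, 42, 66, 38, 43, 55, 40, 29, 87, 67, 33, 27, 20, 83, 82, 26, 70, 71, 23, 28]

Answer: x_14(12) = 67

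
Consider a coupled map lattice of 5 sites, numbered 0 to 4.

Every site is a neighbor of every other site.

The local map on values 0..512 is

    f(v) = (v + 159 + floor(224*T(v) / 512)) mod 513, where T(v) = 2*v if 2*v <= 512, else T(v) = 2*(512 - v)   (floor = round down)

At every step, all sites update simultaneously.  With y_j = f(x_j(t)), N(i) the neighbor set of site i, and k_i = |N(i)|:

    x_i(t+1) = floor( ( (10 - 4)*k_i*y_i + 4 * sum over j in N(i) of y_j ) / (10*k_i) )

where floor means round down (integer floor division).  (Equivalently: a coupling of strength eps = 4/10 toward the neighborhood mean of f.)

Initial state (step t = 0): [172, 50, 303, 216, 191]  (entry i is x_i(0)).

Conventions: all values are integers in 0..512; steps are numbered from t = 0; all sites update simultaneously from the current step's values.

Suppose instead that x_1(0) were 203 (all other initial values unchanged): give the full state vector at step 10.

Simulating step by step:
t=0: [172, 203, 303, 216, 191]
t=1: [309, 82, 134, 94, 71]
t=2: [214, 304, 353, 315, 294]
t=3: [81, 124, 127, 124, 123]
t=4: [342, 383, 386, 383, 382]
t=5: [138, 140, 141, 140, 140]
t=6: [418, 420, 421, 420, 420]
t=7: [146, 146, 146, 146, 146]
t=8: [432, 432, 432, 432, 432]
t=9: [148, 148, 148, 148, 148]
t=10: [436, 436, 436, 436, 436]

Answer: [436, 436, 436, 436, 436]
Key observation: This trace re-runs the system from the modified initial state.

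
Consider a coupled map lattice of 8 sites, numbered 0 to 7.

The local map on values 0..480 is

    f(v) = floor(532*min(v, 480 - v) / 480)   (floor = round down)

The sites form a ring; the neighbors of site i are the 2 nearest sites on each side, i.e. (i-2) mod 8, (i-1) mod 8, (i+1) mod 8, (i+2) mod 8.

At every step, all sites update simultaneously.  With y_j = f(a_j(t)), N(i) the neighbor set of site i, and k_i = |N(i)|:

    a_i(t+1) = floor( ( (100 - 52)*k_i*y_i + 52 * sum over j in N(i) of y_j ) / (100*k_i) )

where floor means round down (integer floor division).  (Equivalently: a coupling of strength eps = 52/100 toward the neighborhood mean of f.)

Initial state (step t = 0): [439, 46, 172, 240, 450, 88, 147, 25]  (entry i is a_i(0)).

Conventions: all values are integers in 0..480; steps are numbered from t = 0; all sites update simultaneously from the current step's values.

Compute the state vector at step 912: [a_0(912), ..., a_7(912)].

Simulating step by step:
t=0: [439, 46, 172, 240, 450, 88, 147, 25]
t=1: [77, 92, 142, 175, 108, 110, 104, 58]
t=2: [97, 113, 140, 157, 133, 121, 105, 85]
t=3: [115, 128, 146, 156, 145, 133, 118, 107]
t=4: [132, 142, 155, 161, 156, 145, 134, 127]
t=5: [150, 157, 166, 171, 167, 159, 151, 146]
t=6: [168, 174, 180, 184, 181, 175, 169, 166]
t=7: [188, 192, 197, 199, 197, 193, 188, 186]
t=8: [209, 212, 216, 217, 216, 213, 209, 208]
t=9: [232, 234, 237, 238, 237, 235, 232, 231]
t=10: [257, 259, 261, 261, 261, 259, 257, 257]
t=11: [245, 244, 242, 242, 242, 244, 245, 246]
t=12: [260, 261, 262, 262, 262, 261, 260, 259]
t=13: [242, 242, 241, 241, 241, 242, 242, 243]
t=14: [263, 263, 263, 263, 263, 263, 263, 262]
t=15: [240, 240, 240, 240, 240, 240, 240, 240]
t=16: [266, 266, 266, 266, 266, 266, 266, 266]
t=17: [237, 237, 237, 237, 237, 237, 237, 237]
t=18: [262, 262, 262, 262, 262, 262, 262, 262]
t=19: [241, 241, 241, 241, 241, 241, 241, 241]
t=20: [264, 264, 264, 264, 264, 264, 264, 264]
t=21: [239, 239, 239, 239, 239, 239, 239, 239]
t=22: [264, 264, 264, 264, 264, 264, 264, 264]

Answer: [264, 264, 264, 264, 264, 264, 264, 264]
Key observation: The state at step 20, [264, 264, 264, 264, 264, 264, 264, 264], reappears at step 22: the system is in a cycle of period 2 from step 20 on.  Therefore the state at step 912 equals the state at step 20 + ((912 - 20) mod 2) = 20, which is [264, 264, 264, 264, 264, 264, 264, 264].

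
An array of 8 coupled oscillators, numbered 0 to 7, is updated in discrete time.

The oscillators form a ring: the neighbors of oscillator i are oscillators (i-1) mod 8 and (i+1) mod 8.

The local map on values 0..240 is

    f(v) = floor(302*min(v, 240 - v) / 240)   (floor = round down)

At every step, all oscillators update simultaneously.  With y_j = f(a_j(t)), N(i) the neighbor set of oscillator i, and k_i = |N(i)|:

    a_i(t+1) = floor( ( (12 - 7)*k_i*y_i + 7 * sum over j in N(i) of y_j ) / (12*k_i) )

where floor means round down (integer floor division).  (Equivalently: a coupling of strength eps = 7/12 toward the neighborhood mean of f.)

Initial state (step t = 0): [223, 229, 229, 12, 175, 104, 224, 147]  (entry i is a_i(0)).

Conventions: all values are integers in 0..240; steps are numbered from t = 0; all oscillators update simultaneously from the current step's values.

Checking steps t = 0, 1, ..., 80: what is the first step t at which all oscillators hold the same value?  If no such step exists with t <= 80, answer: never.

Answer: 21
Key observation: Synchronization is absorbing here: once all oscillators are equal they stay equal, and step 21 is the first all-equal step.

Derivation:
t=0: [223, 229, 229, 12, 175, 104, 224, 147]  (not all equal)
t=1: [46, 15, 13, 33, 76, 83, 80, 60]  (not all equal)
t=2: [50, 28, 23, 49, 81, 100, 93, 77]  (not all equal)
t=3: [64, 40, 39, 63, 96, 115, 113, 92]  (not all equal)
t=4: [81, 58, 58, 82, 115, 136, 134, 112]  (not all equal)
t=5: [103, 80, 81, 105, 127, 134, 134, 126]  (not all equal)
t=6: [124, 108, 109, 125, 136, 135, 135, 136]  (not all equal)
t=7: [137, 138, 138, 137, 134, 131, 131, 134]  (not all equal)
t=8: [129, 128, 128, 129, 133, 135, 135, 133]  (not all equal)
t=9: [137, 139, 139, 137, 134, 132, 132, 134]  (not all equal)
t=10: [129, 127, 127, 129, 132, 134, 134, 132]  (not all equal)
t=11: [138, 141, 141, 138, 135, 133, 133, 135]  (not all equal)
t=12: [128, 125, 125, 128, 131, 133, 133, 131]  (not all equal)
t=13: [140, 142, 142, 140, 137, 134, 134, 137]  (not all equal)
t=14: [125, 123, 123, 125, 129, 131, 131, 129]  (not all equal)
t=15: [143, 146, 146, 143, 139, 137, 137, 139]  (not all equal)
t=16: [122, 119, 119, 122, 126, 128, 128, 126]  (not all equal)
t=17: [146, 148, 148, 146, 143, 140, 140, 143]  (not all equal)
t=18: [118, 115, 115, 118, 121, 124, 124, 121]  (not all equal)
t=19: [147, 145, 145, 147, 147, 146, 146, 147]  (not all equal)
t=20: [117, 118, 118, 117, 117, 117, 117, 117]  (not all equal)
t=21: [147, 147, 147, 147, 147, 147, 147, 147]  (all equal)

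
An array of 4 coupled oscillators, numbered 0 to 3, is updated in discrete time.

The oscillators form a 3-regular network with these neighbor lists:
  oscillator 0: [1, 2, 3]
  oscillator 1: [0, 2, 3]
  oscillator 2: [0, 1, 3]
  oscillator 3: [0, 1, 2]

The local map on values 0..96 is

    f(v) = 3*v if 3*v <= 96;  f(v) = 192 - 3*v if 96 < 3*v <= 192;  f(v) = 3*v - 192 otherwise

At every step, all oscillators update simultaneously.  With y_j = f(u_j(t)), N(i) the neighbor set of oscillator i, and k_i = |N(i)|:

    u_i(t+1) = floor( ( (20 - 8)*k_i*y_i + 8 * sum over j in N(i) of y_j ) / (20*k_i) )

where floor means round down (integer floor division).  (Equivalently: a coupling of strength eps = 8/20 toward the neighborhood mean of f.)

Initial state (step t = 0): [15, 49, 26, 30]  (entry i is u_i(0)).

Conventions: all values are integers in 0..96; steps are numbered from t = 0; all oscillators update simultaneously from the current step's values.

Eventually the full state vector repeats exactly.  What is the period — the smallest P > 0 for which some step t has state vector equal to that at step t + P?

Simulating step by step:
t=0: [15, 49, 26, 30]
t=1: [55, 55, 70, 76]
t=2: [27, 27, 22, 31]
t=3: [80, 80, 73, 86]
t=4: [47, 47, 37, 56]
t=5: [51, 51, 65, 38]
t=6: [39, 39, 22, 57]
t=7: [66, 66, 62, 41]
t=8: [14, 14, 14, 43]
t=9: [44, 44, 44, 54]
t=10: [56, 56, 56, 42]
t=11: [29, 29, 29, 49]
t=12: [81, 81, 81, 61]
t=13: [45, 45, 45, 25]
t=14: [59, 59, 59, 67]
t=15: [14, 14, 14, 11]
t=16: [40, 40, 40, 36]
t=17: [73, 73, 73, 79]
t=18: [29, 29, 29, 37]
t=19: [86, 86, 86, 83]
t=20: [64, 64, 64, 60]
t=21: [1, 1, 1, 7]
t=22: [5, 5, 5, 13]
t=23: [18, 18, 18, 29]
t=24: [58, 58, 58, 73]
t=25: [19, 19, 19, 23]
t=26: [58, 58, 58, 64]
t=27: [15, 15, 15, 7]
t=28: [41, 41, 41, 30]
t=29: [71, 71, 71, 81]
t=30: [25, 25, 25, 39]
t=31: [75, 75, 75, 75]
t=32: [33, 33, 33, 33]
t=33: [93, 93, 93, 93]
t=34: [87, 87, 87, 87]
t=35: [69, 69, 69, 69]
t=36: [15, 15, 15, 15]
t=37: [45, 45, 45, 45]
t=38: [57, 57, 57, 57]
t=39: [21, 21, 21, 21]
t=40: [63, 63, 63, 63]
t=41: [3, 3, 3, 3]
t=42: [9, 9, 9, 9]
t=43: [27, 27, 27, 27]
t=44: [81, 81, 81, 81]
t=45: [51, 51, 51, 51]
t=46: [39, 39, 39, 39]
t=47: [75, 75, 75, 75]

Answer: 16
Key observation: The state at step 31, [75, 75, 75, 75], reappears at step 47 — and no state repeats earlier — so the cycle the system enters has period 16.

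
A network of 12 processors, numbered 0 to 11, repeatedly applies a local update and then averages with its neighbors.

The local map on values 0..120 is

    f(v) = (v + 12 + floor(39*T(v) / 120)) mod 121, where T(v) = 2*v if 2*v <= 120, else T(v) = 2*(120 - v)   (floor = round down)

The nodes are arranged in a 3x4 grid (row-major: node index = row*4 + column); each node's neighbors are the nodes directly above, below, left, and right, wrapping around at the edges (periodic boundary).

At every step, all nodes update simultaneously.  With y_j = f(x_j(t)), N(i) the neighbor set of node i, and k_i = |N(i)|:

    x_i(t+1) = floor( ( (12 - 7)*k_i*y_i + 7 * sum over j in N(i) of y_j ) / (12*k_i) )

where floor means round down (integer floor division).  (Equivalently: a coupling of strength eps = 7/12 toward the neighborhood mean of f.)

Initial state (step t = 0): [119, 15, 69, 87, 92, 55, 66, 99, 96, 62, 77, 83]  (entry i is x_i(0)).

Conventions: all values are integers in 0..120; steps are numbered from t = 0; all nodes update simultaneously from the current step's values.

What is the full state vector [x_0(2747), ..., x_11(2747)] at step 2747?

Simulating step by step:
t=0: [119, 15, 69, 87, 92, 55, 66, 99, 96, 62, 77, 83]
t=1: [27, 64, 103, 85, 17, 80, 95, 52, 35, 83, 114, 84]
t=2: [72, 90, 37, 89, 66, 88, 34, 81, 77, 94, 39, 92]
t=3: [81, 45, 51, 44, 115, 76, 84, 75, 81, 45, 52, 45]
t=4: [92, 96, 96, 95, 72, 92, 111, 91, 92, 96, 96, 96]
t=5: [17, 1, 2, 1, 48, 18, 3, 18, 17, 1, 2, 1]
t=6: [39, 21, 14, 21, 61, 36, 23, 36, 39, 21, 14, 21]
t=7: [72, 52, 40, 52, 89, 66, 51, 66, 72, 52, 40, 52]
t=8: [92, 99, 86, 99, 66, 89, 95, 89, 92, 99, 86, 99]
t=9: [17, 19, 68, 19, 47, 17, 35, 17, 17, 19, 68, 19]
t=10: [48, 52, 86, 52, 60, 52, 73, 52, 48, 52, 86, 52]
t=11: [95, 99, 112, 99, 101, 101, 111, 101, 95, 99, 112, 99]
t=12: [2, 3, 6, 3, 3, 4, 6, 4, 2, 3, 6, 3]
t=13: [15, 16, 19, 16, 16, 17, 20, 17, 15, 16, 19, 16]
t=14: [36, 38, 41, 38, 38, 39, 42, 39, 36, 38, 41, 38]
t=15: [72, 74, 77, 74, 73, 75, 78, 75, 72, 74, 77, 74]
t=16: [115, 115, 115, 115, 115, 115, 116, 115, 115, 115, 115, 115]
t=17: [9, 9, 9, 9, 9, 9, 9, 9, 9, 9, 9, 9]
t=18: [26, 26, 26, 26, 26, 26, 26, 26, 26, 26, 26, 26]
t=19: [54, 54, 54, 54, 54, 54, 54, 54, 54, 54, 54, 54]
t=20: [101, 101, 101, 101, 101, 101, 101, 101, 101, 101, 101, 101]
t=21: [4, 4, 4, 4, 4, 4, 4, 4, 4, 4, 4, 4]
t=22: [18, 18, 18, 18, 18, 18, 18, 18, 18, 18, 18, 18]
t=23: [41, 41, 41, 41, 41, 41, 41, 41, 41, 41, 41, 41]
t=24: [79, 79, 79, 79, 79, 79, 79, 79, 79, 79, 79, 79]
t=25: [117, 117, 117, 117, 117, 117, 117, 117, 117, 117, 117, 117]
t=26: [9, 9, 9, 9, 9, 9, 9, 9, 9, 9, 9, 9]

Answer: [101, 101, 101, 101, 101, 101, 101, 101, 101, 101, 101, 101]
Key observation: The state at step 17, [9, 9, 9, 9, 9, 9, 9, 9, 9, 9, 9, 9], reappears at step 26: the system is in a cycle of period 9 from step 17 on.  Therefore the state at step 2747 equals the state at step 17 + ((2747 - 17) mod 9) = 20, which is [101, 101, 101, 101, 101, 101, 101, 101, 101, 101, 101, 101].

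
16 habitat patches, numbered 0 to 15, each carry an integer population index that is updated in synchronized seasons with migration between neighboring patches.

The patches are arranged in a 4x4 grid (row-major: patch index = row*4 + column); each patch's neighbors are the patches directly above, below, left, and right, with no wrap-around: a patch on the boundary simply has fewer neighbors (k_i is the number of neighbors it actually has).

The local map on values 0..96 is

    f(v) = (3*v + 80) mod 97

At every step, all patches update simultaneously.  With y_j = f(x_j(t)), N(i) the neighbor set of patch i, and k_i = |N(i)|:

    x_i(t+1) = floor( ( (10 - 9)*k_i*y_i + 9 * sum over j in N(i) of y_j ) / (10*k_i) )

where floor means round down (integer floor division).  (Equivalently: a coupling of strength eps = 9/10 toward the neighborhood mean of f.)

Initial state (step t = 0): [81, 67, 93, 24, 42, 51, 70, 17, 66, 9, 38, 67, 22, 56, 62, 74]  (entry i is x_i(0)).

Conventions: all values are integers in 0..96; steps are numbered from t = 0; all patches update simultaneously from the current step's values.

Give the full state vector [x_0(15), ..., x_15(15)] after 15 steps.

Answer: [58, 65, 33, 62, 66, 49, 65, 40, 66, 60, 47, 55, 46, 51, 37, 57]

Derivation:
t=0: [81, 67, 93, 24, 42, 51, 70, 17, 66, 9, 38, 67, 22, 56, 62, 74]
t=1: [47, 50, 78, 51, 47, 50, 41, 74, 29, 40, 59, 22, 67, 44, 26, 72]
t=2: [31, 29, 27, 19, 42, 21, 30, 30, 43, 42, 34, 28, 48, 48, 31, 50]
t=3: [44, 62, 61, 65, 42, 42, 67, 61, 17, 40, 59, 64, 23, 38, 52, 67]
t=4: [39, 36, 78, 70, 20, 41, 56, 80, 24, 25, 54, 73, 20, 30, 49, 62]
t=5: [60, 19, 74, 33, 24, 56, 29, 50, 48, 47, 39, 45, 61, 47, 61, 25]
t=6: [49, 43, 58, 29, 50, 48, 30, 55, 48, 28, 42, 31, 32, 52, 33, 46]
t=7: [26, 38, 53, 56, 31, 45, 41, 70, 57, 32, 68, 33, 40, 72, 31, 73]
t=8: [40, 38, 23, 68, 49, 39, 57, 53, 54, 46, 64, 66, 28, 48, 38, 71]
t=9: [15, 18, 49, 52, 20, 25, 45, 73, 42, 38, 44, 45, 41, 30, 33, 38]
t=10: [38, 39, 33, 22, 33, 28, 28, 26, 16, 36, 29, 9, 39, 34, 35, 46]
t=11: [38, 45, 43, 69, 37, 61, 69, 43, 55, 66, 64, 47, 52, 63, 62, 46]
t=12: [51, 27, 63, 22, 45, 72, 49, 65, 71, 69, 69, 37, 60, 66, 60, 46]
t=13: [42, 42, 51, 75, 15, 47, 60, 60, 54, 50, 73, 68, 45, 75, 66, 74]
t=14: [19, 24, 31, 48, 28, 34, 38, 57, 30, 25, 62, 34, 30, 43, 18, 79]
t=15: [58, 65, 33, 62, 66, 49, 65, 40, 66, 60, 47, 55, 46, 51, 37, 57]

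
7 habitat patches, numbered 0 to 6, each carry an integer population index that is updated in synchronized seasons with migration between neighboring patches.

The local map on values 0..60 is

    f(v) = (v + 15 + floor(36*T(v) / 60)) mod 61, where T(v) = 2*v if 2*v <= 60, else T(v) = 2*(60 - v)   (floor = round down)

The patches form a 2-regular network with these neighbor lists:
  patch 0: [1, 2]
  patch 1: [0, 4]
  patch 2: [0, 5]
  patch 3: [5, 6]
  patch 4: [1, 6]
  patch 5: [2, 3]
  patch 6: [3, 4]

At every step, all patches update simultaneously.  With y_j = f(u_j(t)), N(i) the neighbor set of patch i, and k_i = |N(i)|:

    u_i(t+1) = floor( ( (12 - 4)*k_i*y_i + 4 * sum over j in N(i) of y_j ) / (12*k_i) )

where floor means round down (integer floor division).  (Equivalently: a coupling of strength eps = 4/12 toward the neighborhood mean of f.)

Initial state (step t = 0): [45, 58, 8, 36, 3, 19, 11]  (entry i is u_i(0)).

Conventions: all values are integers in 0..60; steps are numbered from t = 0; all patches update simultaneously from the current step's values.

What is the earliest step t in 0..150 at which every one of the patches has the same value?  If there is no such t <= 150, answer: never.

Answer: 15
Key observation: Synchronization is absorbing here: once all patches are equal they stay equal, and step 15 is the first all-equal step.

Derivation:
t=0: [45, 58, 8, 36, 3, 19, 11]  (not all equal)
t=1: [19, 15, 33, 27, 22, 45, 32]  (not all equal)
t=2: [48, 41, 24, 14, 12, 16, 15]  (not all equal)
t=3: [14, 20, 15, 46, 38, 41, 46]  (not all equal)
t=4: [47, 49, 42, 16, 24, 22, 16]  (not all equal)
t=5: [16, 14, 14, 42, 15, 12, 42]  (not all equal)
t=6: [48, 46, 45, 21, 42, 37, 22]  (not all equal)
t=7: [16, 16, 17, 3, 14, 14, 4]  (not all equal)
t=8: [50, 49, 50, 25, 42, 42, 26]  (not all equal)
t=9: [16, 16, 16, 10, 15, 15, 11]  (not all equal)
t=10: [50, 49, 49, 39, 46, 46, 40]  (not all equal)
t=11: [16, 16, 16, 17, 16, 16, 17]  (not all equal)
t=12: [50, 50, 50, 51, 50, 50, 51]  (not all equal)
t=13: [16, 16, 16, 15, 15, 15, 15]  (not all equal)
t=14: [50, 49, 49, 48, 48, 48, 48]  (not all equal)
t=15: [16, 16, 16, 16, 16, 16, 16]  (all equal)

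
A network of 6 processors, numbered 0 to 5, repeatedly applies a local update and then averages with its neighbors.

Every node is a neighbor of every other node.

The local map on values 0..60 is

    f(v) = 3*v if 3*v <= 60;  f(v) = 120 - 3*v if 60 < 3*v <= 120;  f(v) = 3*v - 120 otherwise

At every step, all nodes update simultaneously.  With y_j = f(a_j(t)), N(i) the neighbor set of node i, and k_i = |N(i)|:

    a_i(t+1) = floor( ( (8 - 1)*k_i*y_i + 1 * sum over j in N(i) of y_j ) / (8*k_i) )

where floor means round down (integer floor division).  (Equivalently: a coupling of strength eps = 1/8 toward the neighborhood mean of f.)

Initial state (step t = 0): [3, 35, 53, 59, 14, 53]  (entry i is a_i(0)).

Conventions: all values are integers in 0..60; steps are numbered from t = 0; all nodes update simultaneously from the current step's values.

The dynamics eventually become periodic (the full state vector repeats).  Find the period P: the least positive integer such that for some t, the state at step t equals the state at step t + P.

Answer: 9
Key observation: The state at step 10, [47, 47, 47, 47, 13, 47], reappears at step 19 — and no state repeats earlier — so the cycle the system enters has period 9.

Derivation:
t=0: [3, 35, 53, 59, 14, 53]
t=1: [12, 17, 38, 53, 40, 38]
t=2: [34, 46, 8, 36, 3, 8]
t=3: [17, 17, 23, 12, 10, 23]
t=4: [50, 50, 50, 37, 32, 50]
t=5: [29, 29, 29, 11, 24, 29]
t=6: [33, 33, 33, 33, 46, 33]
t=7: [20, 20, 20, 20, 18, 20]
t=8: [59, 59, 59, 59, 54, 59]
t=9: [56, 56, 56, 56, 43, 56]
t=10: [47, 47, 47, 47, 13, 47]
t=11: [21, 21, 21, 21, 36, 21]
t=12: [55, 55, 55, 55, 17, 55]
t=13: [45, 45, 45, 45, 50, 45]
t=14: [15, 15, 15, 15, 28, 15]
t=15: [44, 44, 44, 44, 37, 44]
t=16: [11, 11, 11, 11, 9, 11]
t=17: [32, 32, 32, 32, 27, 32]
t=18: [24, 24, 24, 24, 37, 24]
t=19: [47, 47, 47, 47, 13, 47]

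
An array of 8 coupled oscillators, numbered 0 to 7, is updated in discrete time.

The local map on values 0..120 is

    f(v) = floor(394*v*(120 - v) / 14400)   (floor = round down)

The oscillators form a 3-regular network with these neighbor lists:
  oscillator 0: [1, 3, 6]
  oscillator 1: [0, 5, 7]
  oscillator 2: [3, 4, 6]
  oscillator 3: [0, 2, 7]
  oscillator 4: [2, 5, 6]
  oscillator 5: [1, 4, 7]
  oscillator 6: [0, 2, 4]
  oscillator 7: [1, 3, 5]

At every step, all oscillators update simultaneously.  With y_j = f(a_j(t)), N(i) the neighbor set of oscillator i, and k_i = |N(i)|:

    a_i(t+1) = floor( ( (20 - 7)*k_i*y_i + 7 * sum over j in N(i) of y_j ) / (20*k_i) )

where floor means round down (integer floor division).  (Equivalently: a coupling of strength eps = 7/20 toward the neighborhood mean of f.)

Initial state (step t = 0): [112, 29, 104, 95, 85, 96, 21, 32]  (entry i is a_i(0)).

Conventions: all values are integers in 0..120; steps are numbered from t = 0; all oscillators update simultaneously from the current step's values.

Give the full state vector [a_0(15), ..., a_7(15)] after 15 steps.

Answer: [58, 58, 58, 58, 58, 58, 58, 58]

Derivation:
t=0: [112, 29, 104, 95, 85, 96, 21, 32]
t=1: [38, 65, 52, 58, 71, 67, 53, 73]
t=2: [89, 95, 96, 95, 95, 96, 95, 94]
t=3: [71, 65, 63, 65, 63, 63, 65, 65]
t=4: [95, 96, 97, 96, 97, 97, 97, 97]
t=5: [63, 62, 61, 62, 61, 61, 61, 61]
t=6: [98, 98, 98, 98, 98, 98, 98, 98]
t=7: [58, 58, 58, 58, 58, 58, 58, 58]
t=8: [98, 98, 98, 98, 98, 98, 98, 98]
t=9: [58, 58, 58, 58, 58, 58, 58, 58]
t=10: [98, 98, 98, 98, 98, 98, 98, 98]
t=11: [58, 58, 58, 58, 58, 58, 58, 58]
t=12: [98, 98, 98, 98, 98, 98, 98, 98]
t=13: [58, 58, 58, 58, 58, 58, 58, 58]
t=14: [98, 98, 98, 98, 98, 98, 98, 98]
t=15: [58, 58, 58, 58, 58, 58, 58, 58]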